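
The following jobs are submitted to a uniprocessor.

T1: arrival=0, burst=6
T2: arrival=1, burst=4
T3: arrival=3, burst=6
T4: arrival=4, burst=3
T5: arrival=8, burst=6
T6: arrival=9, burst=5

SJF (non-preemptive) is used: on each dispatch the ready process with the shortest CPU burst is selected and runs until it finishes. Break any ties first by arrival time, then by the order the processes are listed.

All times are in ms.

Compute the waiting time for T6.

Timeline: | T1 0-6 | T4 6-9 | T2 9-13 | T6 13-18 | T3 18-24 | T5 24-30 |
Completion: T1=6  T2=13  T3=24  T4=9  T5=30  T6=18
Waiting(T6) = turnaround − burst = 9 − 5 = 4

4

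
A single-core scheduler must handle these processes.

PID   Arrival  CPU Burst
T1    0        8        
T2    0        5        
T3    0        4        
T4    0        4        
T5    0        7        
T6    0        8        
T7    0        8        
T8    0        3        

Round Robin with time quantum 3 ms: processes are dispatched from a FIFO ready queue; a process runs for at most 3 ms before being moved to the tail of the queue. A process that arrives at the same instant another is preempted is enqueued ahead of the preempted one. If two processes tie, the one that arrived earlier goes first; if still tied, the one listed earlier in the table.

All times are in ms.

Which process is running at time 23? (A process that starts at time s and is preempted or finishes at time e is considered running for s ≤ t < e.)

Gantt: | T1 0-3 | T2 3-6 | T3 6-9 | T4 9-12 | T5 12-15 | T6 15-18 | T7 18-21 | T8 21-24 | T1 24-27 | T2 27-29 | T3 29-30 | T4 30-31 | T5 31-34 | T6 34-37 | T7 37-40 | T1 40-42 | T5 42-43 | T6 43-45 | T7 45-47 |
Completion: T1=42  T2=29  T3=30  T4=31  T5=43  T6=45  T7=47  T8=24

T8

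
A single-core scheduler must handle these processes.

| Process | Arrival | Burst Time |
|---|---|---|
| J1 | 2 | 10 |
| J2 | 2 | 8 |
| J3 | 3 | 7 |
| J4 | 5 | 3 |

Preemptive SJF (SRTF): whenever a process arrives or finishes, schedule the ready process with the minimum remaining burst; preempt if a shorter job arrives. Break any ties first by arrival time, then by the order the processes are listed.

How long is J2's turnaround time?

Timeline: | idle 0-2 | J2 2-5 | J4 5-8 | J2 8-13 | J3 13-20 | J1 20-30 |
Completion: J1=30  J2=13  J3=20  J4=8
Turnaround (C−A): J1=28  J2=11  J3=17  J4=3
Turnaround(J2) = completion − arrival = 13 − 2 = 11

11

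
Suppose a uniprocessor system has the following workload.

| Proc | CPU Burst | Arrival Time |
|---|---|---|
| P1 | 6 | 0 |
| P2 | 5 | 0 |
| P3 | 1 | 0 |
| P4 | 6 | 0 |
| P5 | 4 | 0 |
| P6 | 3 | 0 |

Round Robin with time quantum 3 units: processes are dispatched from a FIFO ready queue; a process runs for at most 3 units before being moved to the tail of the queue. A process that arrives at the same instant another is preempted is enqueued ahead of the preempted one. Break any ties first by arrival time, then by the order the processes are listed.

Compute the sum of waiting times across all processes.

Gantt: | P1 0-3 | P2 3-6 | P3 6-7 | P4 7-10 | P5 10-13 | P6 13-16 | P1 16-19 | P2 19-21 | P4 21-24 | P5 24-25 |
Completion: P1=19  P2=21  P3=7  P4=24  P5=25  P6=16
Turnaround (C−A): P1=19  P2=21  P3=7  P4=24  P5=25  P6=16
Waiting = turnaround − burst: P1=13, P2=16, P3=6, P4=18, P5=21, P6=13
Total waiting = 13 + 16 + 6 + 18 + 21 + 13 = 87

87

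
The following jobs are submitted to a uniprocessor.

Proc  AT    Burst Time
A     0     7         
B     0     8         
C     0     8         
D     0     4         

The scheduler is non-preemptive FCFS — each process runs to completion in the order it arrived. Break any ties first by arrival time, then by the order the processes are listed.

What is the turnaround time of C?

Schedule: | A 0-7 | B 7-15 | C 15-23 | D 23-27 |
Completion: A=7  B=15  C=23  D=27
Turnaround (C−A): A=7  B=15  C=23  D=27
Turnaround(C) = completion − arrival = 23 − 0 = 23

23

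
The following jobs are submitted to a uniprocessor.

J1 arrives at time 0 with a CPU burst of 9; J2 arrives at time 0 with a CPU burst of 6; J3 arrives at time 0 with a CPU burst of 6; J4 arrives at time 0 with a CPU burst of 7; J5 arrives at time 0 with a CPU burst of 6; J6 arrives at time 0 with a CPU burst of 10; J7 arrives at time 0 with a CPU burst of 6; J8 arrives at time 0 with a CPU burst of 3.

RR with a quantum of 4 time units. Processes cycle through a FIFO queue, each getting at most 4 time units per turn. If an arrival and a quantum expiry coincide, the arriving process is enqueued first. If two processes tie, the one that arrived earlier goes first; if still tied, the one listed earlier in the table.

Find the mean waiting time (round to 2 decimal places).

36.75

Timeline: | J1 0-4 | J2 4-8 | J3 8-12 | J4 12-16 | J5 16-20 | J6 20-24 | J7 24-28 | J8 28-31 | J1 31-35 | J2 35-37 | J3 37-39 | J4 39-42 | J5 42-44 | J6 44-48 | J7 48-50 | J1 50-51 | J6 51-53 |
Completion: J1=51  J2=37  J3=39  J4=42  J5=44  J6=53  J7=50  J8=31
Turnaround (C−A): J1=51  J2=37  J3=39  J4=42  J5=44  J6=53  J7=50  J8=31
Waiting times: J1=42, J2=31, J3=33, J4=35, J5=38, J6=43, J7=44, J8=28
Average waiting = (42+31+33+35+38+43+44+28) / 8 = 294/8 = 36.75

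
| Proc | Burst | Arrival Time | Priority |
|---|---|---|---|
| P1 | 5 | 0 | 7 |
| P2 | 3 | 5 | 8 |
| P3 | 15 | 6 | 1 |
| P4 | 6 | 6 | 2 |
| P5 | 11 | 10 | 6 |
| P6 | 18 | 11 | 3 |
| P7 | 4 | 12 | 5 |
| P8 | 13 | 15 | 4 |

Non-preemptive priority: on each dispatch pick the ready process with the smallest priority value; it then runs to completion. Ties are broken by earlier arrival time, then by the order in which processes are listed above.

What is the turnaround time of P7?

Timeline: | P1 0-5 | P2 5-8 | P3 8-23 | P4 23-29 | P6 29-47 | P8 47-60 | P7 60-64 | P5 64-75 |
Completion: P1=5  P2=8  P3=23  P4=29  P5=75  P6=47  P7=64  P8=60
Turnaround(P7) = completion − arrival = 64 − 12 = 52

52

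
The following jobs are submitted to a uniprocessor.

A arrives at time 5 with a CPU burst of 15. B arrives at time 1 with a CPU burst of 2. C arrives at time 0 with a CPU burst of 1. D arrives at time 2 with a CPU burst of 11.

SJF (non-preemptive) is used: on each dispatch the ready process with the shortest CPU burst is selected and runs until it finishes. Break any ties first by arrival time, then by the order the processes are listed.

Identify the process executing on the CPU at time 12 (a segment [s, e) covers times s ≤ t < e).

Schedule: | C 0-1 | B 1-3 | D 3-14 | A 14-29 |
Completion: A=29  B=3  C=1  D=14
Turnaround (C−A): A=24  B=2  C=1  D=12

D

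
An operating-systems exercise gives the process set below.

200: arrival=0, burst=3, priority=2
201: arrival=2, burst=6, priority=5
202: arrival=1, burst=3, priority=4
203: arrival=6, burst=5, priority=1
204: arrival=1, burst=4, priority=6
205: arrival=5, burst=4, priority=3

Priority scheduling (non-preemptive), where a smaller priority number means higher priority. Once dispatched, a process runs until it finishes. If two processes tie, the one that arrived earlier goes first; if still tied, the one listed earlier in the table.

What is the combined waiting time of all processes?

Schedule: | 200 0-3 | 202 3-6 | 203 6-11 | 205 11-15 | 201 15-21 | 204 21-25 |
Completion: 200=3  201=21  202=6  203=11  204=25  205=15
Waiting = turnaround − burst: 200=0, 201=13, 202=2, 203=0, 204=20, 205=6
Total waiting = 0 + 13 + 2 + 0 + 20 + 6 = 41

41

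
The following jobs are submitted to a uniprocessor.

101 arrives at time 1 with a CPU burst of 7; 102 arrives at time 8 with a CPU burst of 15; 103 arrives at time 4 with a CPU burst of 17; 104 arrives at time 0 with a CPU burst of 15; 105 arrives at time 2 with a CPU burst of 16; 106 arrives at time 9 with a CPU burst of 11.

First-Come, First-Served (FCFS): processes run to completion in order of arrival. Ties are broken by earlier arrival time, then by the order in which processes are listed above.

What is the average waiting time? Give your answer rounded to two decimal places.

Schedule: | 104 0-15 | 101 15-22 | 105 22-38 | 103 38-55 | 102 55-70 | 106 70-81 |
Completion: 101=22  102=70  103=55  104=15  105=38  106=81
Waiting times: 101=14, 102=47, 103=34, 104=0, 105=20, 106=61
Average waiting = (14+47+34+0+20+61) / 6 = 176/6 = 29.33

29.33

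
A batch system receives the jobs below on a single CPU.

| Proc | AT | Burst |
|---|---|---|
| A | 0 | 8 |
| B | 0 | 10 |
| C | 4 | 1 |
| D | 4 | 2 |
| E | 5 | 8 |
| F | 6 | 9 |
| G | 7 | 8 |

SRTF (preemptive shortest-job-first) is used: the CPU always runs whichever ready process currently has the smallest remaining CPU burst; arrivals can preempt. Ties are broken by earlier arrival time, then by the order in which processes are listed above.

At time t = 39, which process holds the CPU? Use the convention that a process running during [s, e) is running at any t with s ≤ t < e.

Gantt: | A 0-4 | C 4-5 | D 5-7 | A 7-11 | E 11-19 | G 19-27 | F 27-36 | B 36-46 |
Completion: A=11  B=46  C=5  D=7  E=19  F=36  G=27

B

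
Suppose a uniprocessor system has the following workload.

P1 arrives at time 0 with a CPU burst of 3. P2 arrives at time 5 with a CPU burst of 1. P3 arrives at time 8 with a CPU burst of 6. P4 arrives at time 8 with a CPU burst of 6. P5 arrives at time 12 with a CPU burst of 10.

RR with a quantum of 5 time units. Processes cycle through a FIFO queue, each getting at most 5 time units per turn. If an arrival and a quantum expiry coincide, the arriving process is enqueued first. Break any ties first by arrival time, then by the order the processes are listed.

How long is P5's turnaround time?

18

Schedule: | P1 0-3 | idle 3-5 | P2 5-6 | idle 6-8 | P3 8-13 | P4 13-18 | P5 18-23 | P3 23-24 | P4 24-25 | P5 25-30 |
Completion: P1=3  P2=6  P3=24  P4=25  P5=30
Turnaround (C−A): P1=3  P2=1  P3=16  P4=17  P5=18
Turnaround(P5) = completion − arrival = 30 − 12 = 18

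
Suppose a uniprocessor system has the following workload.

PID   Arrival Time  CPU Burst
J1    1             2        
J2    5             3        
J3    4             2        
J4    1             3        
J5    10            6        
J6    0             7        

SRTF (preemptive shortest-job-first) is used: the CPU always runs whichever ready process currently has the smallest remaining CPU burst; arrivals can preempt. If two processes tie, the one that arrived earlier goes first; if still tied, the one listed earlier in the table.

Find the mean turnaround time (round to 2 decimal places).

7.83

Timeline: | J6 0-1 | J1 1-3 | J4 3-6 | J3 6-8 | J2 8-11 | J6 11-17 | J5 17-23 |
Completion: J1=3  J2=11  J3=8  J4=6  J5=23  J6=17
Turnaround (C−A): J1=2  J2=6  J3=4  J4=5  J5=13  J6=17
Turnaround times: J1=2, J2=6, J3=4, J4=5, J5=13, J6=17
Average turnaround = (2+6+4+5+13+17) / 6 = 47/6 = 7.83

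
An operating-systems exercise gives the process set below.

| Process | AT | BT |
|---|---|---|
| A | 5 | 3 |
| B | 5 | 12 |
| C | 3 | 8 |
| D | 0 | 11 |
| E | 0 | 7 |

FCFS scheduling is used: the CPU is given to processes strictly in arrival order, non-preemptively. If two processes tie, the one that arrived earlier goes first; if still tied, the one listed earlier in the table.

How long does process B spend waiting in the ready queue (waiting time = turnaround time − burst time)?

Gantt: | D 0-11 | E 11-18 | C 18-26 | A 26-29 | B 29-41 |
Completion: A=29  B=41  C=26  D=11  E=18
Turnaround (C−A): A=24  B=36  C=23  D=11  E=18
Waiting(B) = turnaround − burst = 36 − 12 = 24

24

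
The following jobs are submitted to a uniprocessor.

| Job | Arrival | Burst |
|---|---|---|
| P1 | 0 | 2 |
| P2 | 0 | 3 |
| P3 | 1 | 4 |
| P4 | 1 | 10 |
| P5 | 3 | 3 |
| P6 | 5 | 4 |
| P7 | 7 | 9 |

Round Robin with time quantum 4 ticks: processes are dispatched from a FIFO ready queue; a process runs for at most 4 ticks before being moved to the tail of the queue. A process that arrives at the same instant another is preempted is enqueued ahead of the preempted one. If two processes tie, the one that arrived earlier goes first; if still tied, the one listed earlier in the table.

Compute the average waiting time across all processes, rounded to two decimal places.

Gantt: | P1 0-2 | P2 2-5 | P3 5-9 | P4 9-13 | P5 13-16 | P6 16-20 | P7 20-24 | P4 24-28 | P7 28-32 | P4 32-34 | P7 34-35 |
Completion: P1=2  P2=5  P3=9  P4=34  P5=16  P6=20  P7=35
Turnaround (C−A): P1=2  P2=5  P3=8  P4=33  P5=13  P6=15  P7=28
Waiting times: P1=0, P2=2, P3=4, P4=23, P5=10, P6=11, P7=19
Average waiting = (0+2+4+23+10+11+19) / 7 = 69/7 = 9.86

9.86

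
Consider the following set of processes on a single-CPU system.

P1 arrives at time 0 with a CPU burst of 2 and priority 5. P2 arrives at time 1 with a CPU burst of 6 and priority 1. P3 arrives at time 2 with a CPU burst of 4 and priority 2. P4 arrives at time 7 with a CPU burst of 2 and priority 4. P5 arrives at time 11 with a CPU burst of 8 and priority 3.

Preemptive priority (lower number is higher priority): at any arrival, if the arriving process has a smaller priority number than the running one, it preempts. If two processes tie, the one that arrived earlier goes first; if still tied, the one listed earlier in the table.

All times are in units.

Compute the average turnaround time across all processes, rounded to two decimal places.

11.80

Timeline: | P1 0-1 | P2 1-7 | P3 7-11 | P5 11-19 | P4 19-21 | P1 21-22 |
Completion: P1=22  P2=7  P3=11  P4=21  P5=19
Turnaround (C−A): P1=22  P2=6  P3=9  P4=14  P5=8
Turnaround times: P1=22, P2=6, P3=9, P4=14, P5=8
Average turnaround = (22+6+9+14+8) / 5 = 59/5 = 11.80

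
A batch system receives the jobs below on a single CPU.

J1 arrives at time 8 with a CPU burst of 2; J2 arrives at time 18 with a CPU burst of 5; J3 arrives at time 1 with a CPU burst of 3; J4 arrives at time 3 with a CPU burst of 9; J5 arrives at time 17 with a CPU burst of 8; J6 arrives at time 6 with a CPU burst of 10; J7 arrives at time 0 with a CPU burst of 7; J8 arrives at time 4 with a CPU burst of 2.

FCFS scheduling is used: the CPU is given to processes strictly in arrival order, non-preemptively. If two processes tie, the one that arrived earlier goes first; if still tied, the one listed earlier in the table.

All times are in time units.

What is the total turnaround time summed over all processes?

151

Schedule: | J7 0-7 | J3 7-10 | J4 10-19 | J8 19-21 | J6 21-31 | J1 31-33 | J5 33-41 | J2 41-46 |
Completion: J1=33  J2=46  J3=10  J4=19  J5=41  J6=31  J7=7  J8=21
Turnaround (C−A): J1=25  J2=28  J3=9  J4=16  J5=24  J6=25  J7=7  J8=17
Turnaround = completion − arrival: J1=25, J2=28, J3=9, J4=16, J5=24, J6=25, J7=7, J8=17
Total turnaround = 25 + 28 + 9 + 16 + 24 + 25 + 7 + 17 = 151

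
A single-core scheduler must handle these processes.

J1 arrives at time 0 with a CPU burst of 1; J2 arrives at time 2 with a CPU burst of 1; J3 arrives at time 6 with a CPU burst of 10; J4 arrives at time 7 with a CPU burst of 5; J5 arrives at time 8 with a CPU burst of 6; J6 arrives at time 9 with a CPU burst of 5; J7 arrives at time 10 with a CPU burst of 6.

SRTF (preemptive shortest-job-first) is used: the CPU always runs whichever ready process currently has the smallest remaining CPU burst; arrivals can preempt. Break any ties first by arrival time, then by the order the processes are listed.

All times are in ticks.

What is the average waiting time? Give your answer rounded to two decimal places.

Gantt: | J1 0-1 | idle 1-2 | J2 2-3 | idle 3-6 | J3 6-7 | J4 7-12 | J6 12-17 | J5 17-23 | J7 23-29 | J3 29-38 |
Completion: J1=1  J2=3  J3=38  J4=12  J5=23  J6=17  J7=29
Turnaround (C−A): J1=1  J2=1  J3=32  J4=5  J5=15  J6=8  J7=19
Waiting times: J1=0, J2=0, J3=22, J4=0, J5=9, J6=3, J7=13
Average waiting = (0+0+22+0+9+3+13) / 7 = 47/7 = 6.71

6.71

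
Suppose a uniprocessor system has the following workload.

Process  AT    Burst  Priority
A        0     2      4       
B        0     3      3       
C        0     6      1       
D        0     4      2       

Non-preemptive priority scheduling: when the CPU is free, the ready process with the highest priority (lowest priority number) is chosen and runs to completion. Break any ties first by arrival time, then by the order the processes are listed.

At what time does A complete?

15

Gantt: | C 0-6 | D 6-10 | B 10-13 | A 13-15 |
Completion: A=15  B=13  C=6  D=10
Turnaround (C−A): A=15  B=13  C=6  D=10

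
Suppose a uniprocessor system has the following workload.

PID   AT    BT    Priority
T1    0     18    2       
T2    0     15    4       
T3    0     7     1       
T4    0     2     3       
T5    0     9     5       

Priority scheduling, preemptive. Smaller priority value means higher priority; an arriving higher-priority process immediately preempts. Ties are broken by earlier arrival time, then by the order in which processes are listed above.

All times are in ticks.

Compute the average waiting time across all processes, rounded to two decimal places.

Gantt: | T3 0-7 | T1 7-25 | T4 25-27 | T2 27-42 | T5 42-51 |
Completion: T1=25  T2=42  T3=7  T4=27  T5=51
Turnaround (C−A): T1=25  T2=42  T3=7  T4=27  T5=51
Waiting times: T1=7, T2=27, T3=0, T4=25, T5=42
Average waiting = (7+27+0+25+42) / 5 = 101/5 = 20.20

20.20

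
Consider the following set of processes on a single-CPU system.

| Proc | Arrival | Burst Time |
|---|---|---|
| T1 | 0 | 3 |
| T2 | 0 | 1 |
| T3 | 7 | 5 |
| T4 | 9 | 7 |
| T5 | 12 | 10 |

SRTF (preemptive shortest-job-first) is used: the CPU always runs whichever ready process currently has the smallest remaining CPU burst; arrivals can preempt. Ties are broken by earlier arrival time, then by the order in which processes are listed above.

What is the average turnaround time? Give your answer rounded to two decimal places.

7.40

Schedule: | T2 0-1 | T1 1-4 | idle 4-7 | T3 7-12 | T4 12-19 | T5 19-29 |
Completion: T1=4  T2=1  T3=12  T4=19  T5=29
Turnaround (C−A): T1=4  T2=1  T3=5  T4=10  T5=17
Turnaround times: T1=4, T2=1, T3=5, T4=10, T5=17
Average turnaround = (4+1+5+10+17) / 5 = 37/5 = 7.40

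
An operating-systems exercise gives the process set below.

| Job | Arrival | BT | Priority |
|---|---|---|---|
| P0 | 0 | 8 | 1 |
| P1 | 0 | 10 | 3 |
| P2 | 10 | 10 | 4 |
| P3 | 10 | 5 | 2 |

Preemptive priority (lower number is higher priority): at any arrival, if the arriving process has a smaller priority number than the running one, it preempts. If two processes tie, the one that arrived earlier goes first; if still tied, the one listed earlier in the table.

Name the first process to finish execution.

P0

Timeline: | P0 0-8 | P1 8-10 | P3 10-15 | P1 15-23 | P2 23-33 |
Completion: P0=8  P1=23  P2=33  P3=15
Finish order: P0 → P3 → P1 → P2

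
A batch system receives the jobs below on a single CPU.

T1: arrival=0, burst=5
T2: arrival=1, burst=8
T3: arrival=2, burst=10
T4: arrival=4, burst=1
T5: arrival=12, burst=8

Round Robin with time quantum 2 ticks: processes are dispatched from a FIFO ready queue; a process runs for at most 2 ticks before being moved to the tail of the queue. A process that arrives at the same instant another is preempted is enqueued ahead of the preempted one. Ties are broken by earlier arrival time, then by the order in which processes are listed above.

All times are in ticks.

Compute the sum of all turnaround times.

Gantt: | T1 0-2 | T2 2-4 | T3 4-6 | T1 6-8 | T4 8-9 | T2 9-11 | T3 11-13 | T1 13-14 | T2 14-16 | T5 16-18 | T3 18-20 | T2 20-22 | T5 22-24 | T3 24-26 | T5 26-28 | T3 28-30 | T5 30-32 |
Completion: T1=14  T2=22  T3=30  T4=9  T5=32
Turnaround = completion − arrival: T1=14, T2=21, T3=28, T4=5, T5=20
Total turnaround = 14 + 21 + 28 + 5 + 20 = 88

88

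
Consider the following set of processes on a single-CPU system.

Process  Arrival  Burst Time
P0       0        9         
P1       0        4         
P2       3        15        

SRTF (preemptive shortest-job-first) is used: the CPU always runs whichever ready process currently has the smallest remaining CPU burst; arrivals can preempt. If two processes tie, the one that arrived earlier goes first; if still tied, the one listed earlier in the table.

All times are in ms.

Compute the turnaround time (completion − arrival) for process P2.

Timeline: | P1 0-4 | P0 4-13 | P2 13-28 |
Completion: P0=13  P1=4  P2=28
Turnaround (C−A): P0=13  P1=4  P2=25
Turnaround(P2) = completion − arrival = 28 − 3 = 25

25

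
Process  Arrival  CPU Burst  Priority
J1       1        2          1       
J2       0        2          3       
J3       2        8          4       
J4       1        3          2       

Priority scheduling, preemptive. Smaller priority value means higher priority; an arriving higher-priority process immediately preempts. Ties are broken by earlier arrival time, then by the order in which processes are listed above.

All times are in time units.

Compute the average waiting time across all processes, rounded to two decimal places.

Schedule: | J2 0-1 | J1 1-3 | J4 3-6 | J2 6-7 | J3 7-15 |
Completion: J1=3  J2=7  J3=15  J4=6
Turnaround (C−A): J1=2  J2=7  J3=13  J4=5
Waiting times: J1=0, J2=5, J3=5, J4=2
Average waiting = (0+5+5+2) / 4 = 12/4 = 3.00

3.00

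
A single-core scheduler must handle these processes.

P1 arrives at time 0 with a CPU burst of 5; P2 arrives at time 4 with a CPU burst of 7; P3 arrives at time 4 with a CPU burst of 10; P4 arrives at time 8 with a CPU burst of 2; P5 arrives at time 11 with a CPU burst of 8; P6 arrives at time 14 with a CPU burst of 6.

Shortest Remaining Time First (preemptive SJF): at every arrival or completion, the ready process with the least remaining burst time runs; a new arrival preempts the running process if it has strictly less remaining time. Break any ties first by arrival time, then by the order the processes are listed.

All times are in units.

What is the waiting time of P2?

3

Schedule: | P1 0-5 | P2 5-8 | P4 8-10 | P2 10-14 | P6 14-20 | P5 20-28 | P3 28-38 |
Completion: P1=5  P2=14  P3=38  P4=10  P5=28  P6=20
Waiting(P2) = turnaround − burst = 10 − 7 = 3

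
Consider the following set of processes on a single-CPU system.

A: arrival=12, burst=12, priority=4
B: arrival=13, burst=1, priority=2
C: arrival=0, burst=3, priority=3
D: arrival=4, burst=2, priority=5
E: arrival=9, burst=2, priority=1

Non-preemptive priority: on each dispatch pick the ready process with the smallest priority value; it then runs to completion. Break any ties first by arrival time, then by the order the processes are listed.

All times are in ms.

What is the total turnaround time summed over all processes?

31

Timeline: | C 0-3 | idle 3-4 | D 4-6 | idle 6-9 | E 9-11 | idle 11-12 | A 12-24 | B 24-25 |
Completion: A=24  B=25  C=3  D=6  E=11
Turnaround (C−A): A=12  B=12  C=3  D=2  E=2
Turnaround = completion − arrival: A=12, B=12, C=3, D=2, E=2
Total turnaround = 12 + 12 + 3 + 2 + 2 = 31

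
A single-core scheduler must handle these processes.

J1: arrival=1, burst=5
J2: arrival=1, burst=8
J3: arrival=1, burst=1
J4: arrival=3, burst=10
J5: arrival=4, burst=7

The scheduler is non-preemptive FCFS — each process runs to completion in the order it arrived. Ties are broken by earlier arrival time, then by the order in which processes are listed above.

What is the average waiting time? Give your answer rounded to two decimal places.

10.20

Gantt: | idle 0-1 | J1 1-6 | J2 6-14 | J3 14-15 | J4 15-25 | J5 25-32 |
Completion: J1=6  J2=14  J3=15  J4=25  J5=32
Waiting times: J1=0, J2=5, J3=13, J4=12, J5=21
Average waiting = (0+5+13+12+21) / 5 = 51/5 = 10.20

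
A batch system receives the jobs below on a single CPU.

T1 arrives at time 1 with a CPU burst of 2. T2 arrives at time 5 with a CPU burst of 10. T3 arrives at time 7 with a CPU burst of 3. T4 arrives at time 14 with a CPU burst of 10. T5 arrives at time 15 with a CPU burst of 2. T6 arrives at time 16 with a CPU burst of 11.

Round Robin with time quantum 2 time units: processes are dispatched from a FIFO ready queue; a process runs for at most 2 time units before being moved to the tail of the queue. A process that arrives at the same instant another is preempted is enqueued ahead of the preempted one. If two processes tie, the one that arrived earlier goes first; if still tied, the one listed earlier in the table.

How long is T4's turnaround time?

Schedule: | idle 0-1 | T1 1-3 | idle 3-5 | T2 5-7 | T3 7-9 | T2 9-11 | T3 11-12 | T2 12-14 | T4 14-16 | T2 16-18 | T5 18-20 | T6 20-22 | T4 22-24 | T2 24-26 | T6 26-28 | T4 28-30 | T6 30-32 | T4 32-34 | T6 34-36 | T4 36-38 | T6 38-41 |
Completion: T1=3  T2=26  T3=12  T4=38  T5=20  T6=41
Turnaround (C−A): T1=2  T2=21  T3=5  T4=24  T5=5  T6=25
Turnaround(T4) = completion − arrival = 38 − 14 = 24

24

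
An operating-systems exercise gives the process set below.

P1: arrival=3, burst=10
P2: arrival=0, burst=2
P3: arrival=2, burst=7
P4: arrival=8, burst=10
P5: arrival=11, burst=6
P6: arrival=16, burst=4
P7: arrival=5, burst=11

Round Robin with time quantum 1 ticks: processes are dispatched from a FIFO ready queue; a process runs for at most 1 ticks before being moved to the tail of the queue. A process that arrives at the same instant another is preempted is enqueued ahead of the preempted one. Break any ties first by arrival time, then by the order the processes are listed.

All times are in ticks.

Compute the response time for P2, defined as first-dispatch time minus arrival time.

Schedule: | P2 0-2 | P3 2-3 | P1 3-4 | P3 4-5 | P1 5-6 | P7 6-7 | P3 7-8 | P1 8-9 | P7 9-10 | P4 10-11 | P3 11-12 | P1 12-13 | P7 13-14 | P5 14-15 | P4 15-16 | P3 16-17 | P1 17-18 | P7 18-19 | P5 19-20 | P6 20-21 | P4 21-22 | P3 22-23 | P1 23-24 | P7 24-25 | P5 25-26 | P6 26-27 | P4 27-28 | P3 28-29 | P1 29-30 | P7 30-31 | P5 31-32 | P6 32-33 | P4 33-34 | P1 34-35 | P7 35-36 | P5 36-37 | P6 37-38 | P4 38-39 | P1 39-40 | P7 40-41 | P5 41-42 | P4 42-43 | P1 43-44 | P7 44-45 | P4 45-46 | P7 46-47 | P4 47-48 | P7 48-49 | P4 49-50 |
Completion: P1=44  P2=2  P3=29  P4=50  P5=42  P6=38  P7=49
Response(P2) = first start − arrival = 0 − 0 = 0

0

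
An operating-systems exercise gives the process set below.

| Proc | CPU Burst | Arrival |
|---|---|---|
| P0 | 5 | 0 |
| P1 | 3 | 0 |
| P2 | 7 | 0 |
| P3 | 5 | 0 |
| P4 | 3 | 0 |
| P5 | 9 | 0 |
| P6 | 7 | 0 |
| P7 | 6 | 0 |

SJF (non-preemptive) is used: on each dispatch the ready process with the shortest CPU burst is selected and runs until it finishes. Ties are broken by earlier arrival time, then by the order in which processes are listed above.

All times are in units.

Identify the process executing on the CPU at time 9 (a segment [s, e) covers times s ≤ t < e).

P0

Timeline: | P1 0-3 | P4 3-6 | P0 6-11 | P3 11-16 | P7 16-22 | P2 22-29 | P6 29-36 | P5 36-45 |
Completion: P0=11  P1=3  P2=29  P3=16  P4=6  P5=45  P6=36  P7=22
Turnaround (C−A): P0=11  P1=3  P2=29  P3=16  P4=6  P5=45  P6=36  P7=22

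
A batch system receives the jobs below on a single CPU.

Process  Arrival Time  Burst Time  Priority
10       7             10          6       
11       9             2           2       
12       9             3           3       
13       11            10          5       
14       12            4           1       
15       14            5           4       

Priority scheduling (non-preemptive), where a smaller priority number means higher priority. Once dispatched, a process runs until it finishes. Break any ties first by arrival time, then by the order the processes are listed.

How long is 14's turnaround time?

9

Timeline: | idle 0-7 | 10 7-17 | 14 17-21 | 11 21-23 | 12 23-26 | 15 26-31 | 13 31-41 |
Completion: 10=17  11=23  12=26  13=41  14=21  15=31
Turnaround (C−A): 10=10  11=14  12=17  13=30  14=9  15=17
Turnaround(14) = completion − arrival = 21 − 12 = 9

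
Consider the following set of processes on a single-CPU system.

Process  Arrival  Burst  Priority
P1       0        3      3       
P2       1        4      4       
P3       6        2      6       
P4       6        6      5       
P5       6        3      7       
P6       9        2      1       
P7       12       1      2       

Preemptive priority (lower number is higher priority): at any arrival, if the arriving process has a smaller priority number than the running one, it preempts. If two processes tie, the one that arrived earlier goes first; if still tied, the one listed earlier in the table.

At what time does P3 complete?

18

Timeline: | P1 0-3 | P2 3-7 | P4 7-9 | P6 9-11 | P4 11-12 | P7 12-13 | P4 13-16 | P3 16-18 | P5 18-21 |
Completion: P1=3  P2=7  P3=18  P4=16  P5=21  P6=11  P7=13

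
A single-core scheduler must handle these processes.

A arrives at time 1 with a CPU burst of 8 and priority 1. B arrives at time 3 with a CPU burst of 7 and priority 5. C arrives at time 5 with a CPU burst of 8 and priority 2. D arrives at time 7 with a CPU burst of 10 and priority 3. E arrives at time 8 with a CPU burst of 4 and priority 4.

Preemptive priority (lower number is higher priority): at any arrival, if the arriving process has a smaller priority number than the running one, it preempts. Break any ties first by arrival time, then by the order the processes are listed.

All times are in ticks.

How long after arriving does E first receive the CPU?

19

Gantt: | idle 0-1 | A 1-9 | C 9-17 | D 17-27 | E 27-31 | B 31-38 |
Completion: A=9  B=38  C=17  D=27  E=31
Turnaround (C−A): A=8  B=35  C=12  D=20  E=23
Response(E) = first start − arrival = 27 − 8 = 19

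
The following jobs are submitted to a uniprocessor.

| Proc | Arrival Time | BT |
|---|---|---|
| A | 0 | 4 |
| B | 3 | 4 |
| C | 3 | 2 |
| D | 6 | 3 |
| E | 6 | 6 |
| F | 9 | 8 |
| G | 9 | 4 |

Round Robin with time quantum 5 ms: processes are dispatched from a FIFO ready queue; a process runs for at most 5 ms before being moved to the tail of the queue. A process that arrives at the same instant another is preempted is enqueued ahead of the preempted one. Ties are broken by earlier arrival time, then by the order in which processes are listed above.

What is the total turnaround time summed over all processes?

Gantt: | A 0-4 | B 4-8 | C 8-10 | D 10-13 | E 13-18 | F 18-23 | G 23-27 | E 27-28 | F 28-31 |
Completion: A=4  B=8  C=10  D=13  E=28  F=31  G=27
Turnaround = completion − arrival: A=4, B=5, C=7, D=7, E=22, F=22, G=18
Total turnaround = 4 + 5 + 7 + 7 + 22 + 22 + 18 = 85

85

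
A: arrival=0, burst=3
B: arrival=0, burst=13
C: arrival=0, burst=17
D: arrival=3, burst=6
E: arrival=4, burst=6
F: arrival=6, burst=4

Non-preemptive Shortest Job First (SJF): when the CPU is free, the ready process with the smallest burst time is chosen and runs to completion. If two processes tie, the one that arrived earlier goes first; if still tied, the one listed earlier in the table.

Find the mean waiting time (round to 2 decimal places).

Timeline: | A 0-3 | D 3-9 | F 9-13 | E 13-19 | B 19-32 | C 32-49 |
Completion: A=3  B=32  C=49  D=9  E=19  F=13
Turnaround (C−A): A=3  B=32  C=49  D=6  E=15  F=7
Waiting times: A=0, B=19, C=32, D=0, E=9, F=3
Average waiting = (0+19+32+0+9+3) / 6 = 63/6 = 10.50

10.50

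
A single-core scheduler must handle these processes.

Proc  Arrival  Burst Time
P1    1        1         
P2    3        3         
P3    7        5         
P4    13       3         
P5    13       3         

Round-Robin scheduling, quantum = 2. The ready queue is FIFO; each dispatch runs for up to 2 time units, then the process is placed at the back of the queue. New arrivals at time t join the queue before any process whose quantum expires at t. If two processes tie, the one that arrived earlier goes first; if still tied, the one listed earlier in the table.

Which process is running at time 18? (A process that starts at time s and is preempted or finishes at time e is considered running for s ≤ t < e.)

Gantt: | idle 0-1 | P1 1-2 | idle 2-3 | P2 3-6 | idle 6-7 | P3 7-12 | idle 12-13 | P4 13-15 | P5 15-17 | P4 17-18 | P5 18-19 |
Completion: P1=2  P2=6  P3=12  P4=18  P5=19
Turnaround (C−A): P1=1  P2=3  P3=5  P4=5  P5=6

P5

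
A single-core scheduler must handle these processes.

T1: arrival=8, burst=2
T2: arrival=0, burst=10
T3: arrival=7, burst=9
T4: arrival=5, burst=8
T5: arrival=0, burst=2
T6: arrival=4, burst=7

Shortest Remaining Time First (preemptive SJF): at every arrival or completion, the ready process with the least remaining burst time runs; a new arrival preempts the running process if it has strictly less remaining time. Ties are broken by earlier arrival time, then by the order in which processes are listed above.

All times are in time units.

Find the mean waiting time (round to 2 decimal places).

Gantt: | T5 0-2 | T2 2-4 | T6 4-8 | T1 8-10 | T6 10-13 | T2 13-21 | T4 21-29 | T3 29-38 |
Completion: T1=10  T2=21  T3=38  T4=29  T5=2  T6=13
Turnaround (C−A): T1=2  T2=21  T3=31  T4=24  T5=2  T6=9
Waiting times: T1=0, T2=11, T3=22, T4=16, T5=0, T6=2
Average waiting = (0+11+22+16+0+2) / 6 = 51/6 = 8.50

8.50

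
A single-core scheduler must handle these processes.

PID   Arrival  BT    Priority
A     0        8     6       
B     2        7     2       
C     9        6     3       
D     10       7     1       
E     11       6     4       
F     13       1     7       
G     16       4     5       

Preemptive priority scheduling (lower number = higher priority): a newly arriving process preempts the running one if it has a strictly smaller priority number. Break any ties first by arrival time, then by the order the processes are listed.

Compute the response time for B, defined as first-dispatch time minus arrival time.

Gantt: | A 0-2 | B 2-9 | C 9-10 | D 10-17 | C 17-22 | E 22-28 | G 28-32 | A 32-38 | F 38-39 |
Completion: A=38  B=9  C=22  D=17  E=28  F=39  G=32
Turnaround (C−A): A=38  B=7  C=13  D=7  E=17  F=26  G=16
Response(B) = first start − arrival = 2 − 2 = 0

0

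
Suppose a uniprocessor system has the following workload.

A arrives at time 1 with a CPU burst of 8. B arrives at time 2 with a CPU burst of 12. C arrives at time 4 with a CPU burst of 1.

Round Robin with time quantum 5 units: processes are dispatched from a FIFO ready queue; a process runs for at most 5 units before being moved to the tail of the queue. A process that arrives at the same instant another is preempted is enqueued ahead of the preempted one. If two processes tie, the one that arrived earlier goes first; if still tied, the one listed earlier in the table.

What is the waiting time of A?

Gantt: | idle 0-1 | A 1-6 | B 6-11 | C 11-12 | A 12-15 | B 15-22 |
Completion: A=15  B=22  C=12
Waiting(A) = turnaround − burst = 14 − 8 = 6

6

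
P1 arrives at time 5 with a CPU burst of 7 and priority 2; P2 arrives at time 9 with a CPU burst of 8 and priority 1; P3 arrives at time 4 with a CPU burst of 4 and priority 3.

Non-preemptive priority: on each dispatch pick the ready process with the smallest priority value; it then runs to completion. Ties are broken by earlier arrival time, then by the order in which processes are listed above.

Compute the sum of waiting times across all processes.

Schedule: | idle 0-4 | P3 4-8 | P1 8-15 | P2 15-23 |
Completion: P1=15  P2=23  P3=8
Turnaround (C−A): P1=10  P2=14  P3=4
Waiting = turnaround − burst: P1=3, P2=6, P3=0
Total waiting = 3 + 6 + 0 = 9

9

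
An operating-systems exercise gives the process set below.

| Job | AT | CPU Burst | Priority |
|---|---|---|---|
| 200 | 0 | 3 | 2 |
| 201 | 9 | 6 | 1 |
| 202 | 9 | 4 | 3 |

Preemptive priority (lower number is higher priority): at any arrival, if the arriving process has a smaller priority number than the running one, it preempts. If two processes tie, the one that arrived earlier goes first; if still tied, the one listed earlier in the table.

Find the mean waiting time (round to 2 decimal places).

2.00

Timeline: | 200 0-3 | idle 3-9 | 201 9-15 | 202 15-19 |
Completion: 200=3  201=15  202=19
Turnaround (C−A): 200=3  201=6  202=10
Waiting times: 200=0, 201=0, 202=6
Average waiting = (0+0+6) / 3 = 6/3 = 2.00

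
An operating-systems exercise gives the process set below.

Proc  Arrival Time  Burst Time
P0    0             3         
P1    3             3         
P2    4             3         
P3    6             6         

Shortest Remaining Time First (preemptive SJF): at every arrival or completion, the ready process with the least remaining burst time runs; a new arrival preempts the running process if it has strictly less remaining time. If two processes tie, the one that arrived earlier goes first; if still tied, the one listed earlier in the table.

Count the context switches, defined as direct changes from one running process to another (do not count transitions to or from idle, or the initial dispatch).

3

Schedule: | P0 0-3 | P1 3-6 | P2 6-9 | P3 9-15 |
Completion: P0=3  P1=6  P2=9  P3=15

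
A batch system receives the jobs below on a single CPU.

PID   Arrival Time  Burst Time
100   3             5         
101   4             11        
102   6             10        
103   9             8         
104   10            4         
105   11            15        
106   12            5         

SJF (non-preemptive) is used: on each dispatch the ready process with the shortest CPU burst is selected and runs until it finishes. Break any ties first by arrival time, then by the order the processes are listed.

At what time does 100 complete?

8

Timeline: | idle 0-3 | 100 3-8 | 102 8-18 | 104 18-22 | 106 22-27 | 103 27-35 | 101 35-46 | 105 46-61 |
Completion: 100=8  101=46  102=18  103=35  104=22  105=61  106=27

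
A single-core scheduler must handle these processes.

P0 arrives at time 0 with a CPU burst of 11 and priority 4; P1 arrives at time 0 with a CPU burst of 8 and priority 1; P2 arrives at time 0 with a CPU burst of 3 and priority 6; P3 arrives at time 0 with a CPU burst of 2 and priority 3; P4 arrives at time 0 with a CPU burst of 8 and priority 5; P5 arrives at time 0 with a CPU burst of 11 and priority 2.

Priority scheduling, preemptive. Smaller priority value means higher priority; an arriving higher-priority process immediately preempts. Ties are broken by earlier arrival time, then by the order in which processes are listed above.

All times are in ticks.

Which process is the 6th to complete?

P2

Gantt: | P1 0-8 | P5 8-19 | P3 19-21 | P0 21-32 | P4 32-40 | P2 40-43 |
Completion: P0=32  P1=8  P2=43  P3=21  P4=40  P5=19
Turnaround (C−A): P0=32  P1=8  P2=43  P3=21  P4=40  P5=19
Finish order: P1 → P5 → P3 → P0 → P4 → P2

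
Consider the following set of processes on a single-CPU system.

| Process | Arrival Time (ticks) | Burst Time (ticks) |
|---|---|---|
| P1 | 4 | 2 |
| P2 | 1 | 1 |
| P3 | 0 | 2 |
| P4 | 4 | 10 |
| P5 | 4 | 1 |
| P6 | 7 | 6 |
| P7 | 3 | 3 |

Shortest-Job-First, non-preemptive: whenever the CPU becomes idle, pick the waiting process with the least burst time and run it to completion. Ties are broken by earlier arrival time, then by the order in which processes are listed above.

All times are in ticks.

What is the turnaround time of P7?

3

Timeline: | P3 0-2 | P2 2-3 | P7 3-6 | P5 6-7 | P1 7-9 | P6 9-15 | P4 15-25 |
Completion: P1=9  P2=3  P3=2  P4=25  P5=7  P6=15  P7=6
Turnaround(P7) = completion − arrival = 6 − 3 = 3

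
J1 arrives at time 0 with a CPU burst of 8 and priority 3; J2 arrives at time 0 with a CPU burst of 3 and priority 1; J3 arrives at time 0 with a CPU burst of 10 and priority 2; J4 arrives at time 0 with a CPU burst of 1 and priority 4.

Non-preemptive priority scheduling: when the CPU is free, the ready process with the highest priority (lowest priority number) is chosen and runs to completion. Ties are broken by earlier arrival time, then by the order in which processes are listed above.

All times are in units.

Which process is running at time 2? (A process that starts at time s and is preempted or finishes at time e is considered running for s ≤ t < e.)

Schedule: | J2 0-3 | J3 3-13 | J1 13-21 | J4 21-22 |
Completion: J1=21  J2=3  J3=13  J4=22
Turnaround (C−A): J1=21  J2=3  J3=13  J4=22

J2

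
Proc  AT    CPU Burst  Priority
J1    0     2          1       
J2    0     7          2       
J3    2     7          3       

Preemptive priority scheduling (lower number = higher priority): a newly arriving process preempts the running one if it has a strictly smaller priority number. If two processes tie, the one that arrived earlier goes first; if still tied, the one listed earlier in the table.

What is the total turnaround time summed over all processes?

25

Timeline: | J1 0-2 | J2 2-9 | J3 9-16 |
Completion: J1=2  J2=9  J3=16
Turnaround = completion − arrival: J1=2, J2=9, J3=14
Total turnaround = 2 + 9 + 14 = 25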